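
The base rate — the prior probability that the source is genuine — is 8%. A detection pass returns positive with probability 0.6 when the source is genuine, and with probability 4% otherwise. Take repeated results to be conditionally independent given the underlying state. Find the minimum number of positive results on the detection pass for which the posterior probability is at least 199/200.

3

Prior odds: 0.08 ÷ 0.92 = 2/23.
Likelihood ratio of a positive result = 0.6/0.04 = 15.
Target odds: 0.995 ÷ 0.005 = 199.
Require 15ⁿ ≥ 199 ÷ (2/23) = 2288.5.
15² = 225 falls short of 2288.5 but 15³ = 3375 reaches it, so n = 3.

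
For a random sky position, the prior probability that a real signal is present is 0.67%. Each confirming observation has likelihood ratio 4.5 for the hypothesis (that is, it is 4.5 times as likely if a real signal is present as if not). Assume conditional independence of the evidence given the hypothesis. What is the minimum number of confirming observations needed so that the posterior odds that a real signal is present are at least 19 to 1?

Prior odds: 0.0067 ÷ 0.9933 = 67/9933.
Likelihood ratio per confirming observation = 4.5.
Target odds = 19.
Need (67/9933) × 4.5ⁿ ≥ 19, i.e. 4.5ⁿ ≥ 188727/67.
4.5⁵ = 1845.28125 falls short of 188727/67 but 4.5⁶ = 8303.765625 reaches it, so n = 6.

6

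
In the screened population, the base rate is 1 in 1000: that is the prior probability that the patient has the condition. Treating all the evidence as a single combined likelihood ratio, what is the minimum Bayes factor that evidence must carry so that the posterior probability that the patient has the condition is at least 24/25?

Prior odds = 0.001/0.999 = 1/999.
Target odds = 0.96/0.04 = 24.
Required Bayes factor = 24 ÷ (1/999) = 23976.

23976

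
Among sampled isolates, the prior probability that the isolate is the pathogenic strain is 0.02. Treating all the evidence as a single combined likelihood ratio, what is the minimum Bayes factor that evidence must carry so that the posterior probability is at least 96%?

Prior odds = 0.02/0.98 = 1/49.
Target odds = 0.96/0.04 = 24.
Required Bayes factor = 24 ÷ (1/49) = 1176.

1176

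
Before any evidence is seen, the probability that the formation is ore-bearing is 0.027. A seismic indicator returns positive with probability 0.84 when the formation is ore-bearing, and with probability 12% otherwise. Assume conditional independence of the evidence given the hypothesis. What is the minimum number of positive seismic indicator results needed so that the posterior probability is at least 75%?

Prior odds: 0.027 ÷ 0.973 = 27/973.
Likelihood ratio of a positive result = 0.84/0.12 = 7.
Target posterior odds = 0.75/0.25 = 3.
Need (27/973) × 7ⁿ ≥ 3, i.e. 7ⁿ ≥ 973/9.
7² = 49 falls short of 973/9 but 7³ = 343 reaches it, so n = 3.

3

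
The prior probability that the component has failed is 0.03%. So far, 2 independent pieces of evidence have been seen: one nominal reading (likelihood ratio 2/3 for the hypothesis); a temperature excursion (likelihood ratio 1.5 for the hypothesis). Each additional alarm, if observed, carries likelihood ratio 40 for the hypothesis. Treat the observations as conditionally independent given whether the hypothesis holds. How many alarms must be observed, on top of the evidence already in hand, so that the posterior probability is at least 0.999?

5

Prior odds = 0.0003/0.9997 = 3/9997.
Combined Bayes factor of the evidence already in hand = (2/3) × 1.5 = 1.
Odds after that evidence = (3/9997) × 1 = 3/9997.
Target odds = 0.999/0.001 = 999.
Need 40ⁿ ≥ 999 ÷ (3/9997) = 3329001.
40⁴ = 2560000 falls short of 3329001 but 40⁵ = 102400000 reaches it, so n = 5.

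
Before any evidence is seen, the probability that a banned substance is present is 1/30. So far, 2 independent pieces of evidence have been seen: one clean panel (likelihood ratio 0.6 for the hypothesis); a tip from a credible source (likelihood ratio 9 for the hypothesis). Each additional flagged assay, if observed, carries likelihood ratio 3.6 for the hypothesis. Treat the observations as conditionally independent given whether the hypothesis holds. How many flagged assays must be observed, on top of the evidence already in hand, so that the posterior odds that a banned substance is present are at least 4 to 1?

3

Prior odds = (1/30)/(29/30) = 1/29.
Combined Bayes factor of the evidence already in hand = 0.6 × 9 = 5.4.
Odds after that evidence = (1/29) × 5.4 = 27/145.
Target odds = 4.
Need 3.6ⁿ ≥ 4 ÷ (27/145) = 580/27.
3.6² = 12.96 falls short of 580/27 but 3.6³ = 46.656 reaches it, so n = 3.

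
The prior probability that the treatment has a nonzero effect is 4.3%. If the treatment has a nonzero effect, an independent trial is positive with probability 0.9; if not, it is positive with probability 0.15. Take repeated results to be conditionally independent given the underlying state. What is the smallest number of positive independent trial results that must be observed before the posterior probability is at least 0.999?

Prior odds = 0.043/0.957 = 43/957.
Likelihood ratio of a positive = 0.9/0.15 = 6.
Target odds: 0.999 ÷ 0.001 = 999.
Need (43/957) × 6ⁿ ≥ 999, i.e. 6ⁿ ≥ 956043/43.
6⁵ = 7776 falls short of 956043/43 but 6⁶ = 46656 reaches it, so n = 6.

6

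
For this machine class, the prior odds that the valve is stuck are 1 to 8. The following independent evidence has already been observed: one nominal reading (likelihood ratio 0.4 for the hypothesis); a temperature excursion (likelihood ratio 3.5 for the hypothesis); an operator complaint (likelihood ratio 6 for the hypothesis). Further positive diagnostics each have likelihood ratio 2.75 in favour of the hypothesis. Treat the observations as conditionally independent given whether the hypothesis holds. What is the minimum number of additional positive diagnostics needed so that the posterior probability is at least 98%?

Prior odds = 0.125.
Combined Bayes factor of the evidence already in hand = 0.4 × 3.5 × 6 = 8.4.
Odds after that evidence = 0.125 × 8.4 = 1.05.
Target odds = 0.98/0.02 = 49.
Need 2.75ⁿ ≥ 49 ÷ 1.05 = 140/3.
2.75³ = 20.796875 falls short of 140/3 but 2.75⁴ = 57.19140625 reaches it, so n = 4.

4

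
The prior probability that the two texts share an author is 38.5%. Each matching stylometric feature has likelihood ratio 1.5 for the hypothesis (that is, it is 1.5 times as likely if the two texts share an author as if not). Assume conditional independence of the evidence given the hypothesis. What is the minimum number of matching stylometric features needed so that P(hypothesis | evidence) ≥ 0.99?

Prior odds: 0.385 ÷ 0.615 = 77/123.
Likelihood ratio per matching stylometric feature = 1.5.
Target odds: 0.99 ÷ 0.01 = 99.
Require 1.5ⁿ ≥ 99 ÷ (77/123) = 1107/7.
1.5¹² = 531441/4096 falls short of 1107/7 but 1.5¹³ = 1594323/8192 reaches it, so n = 13.

13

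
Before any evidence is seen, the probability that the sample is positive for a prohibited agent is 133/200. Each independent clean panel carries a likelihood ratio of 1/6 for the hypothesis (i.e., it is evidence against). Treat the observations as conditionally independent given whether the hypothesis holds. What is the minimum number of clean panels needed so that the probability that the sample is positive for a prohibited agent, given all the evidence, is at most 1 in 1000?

Prior odds = 0.665/0.335 = 133/67.
Likelihood ratio per clean panel = 1/6.
Target posterior odds = 0.001/0.999 = 1/999.
Require (1/6)ⁿ ≤ 1/999 ÷ (133/67) = 67/132867.
(1/6)⁴ = 1/1296 is still above 67/132867 but (1/6)⁵ = 1/7776 is at or below it, so n = 5.

5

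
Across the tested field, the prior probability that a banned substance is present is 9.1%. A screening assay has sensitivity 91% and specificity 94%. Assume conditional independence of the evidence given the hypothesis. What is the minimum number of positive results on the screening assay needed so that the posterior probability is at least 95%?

2

Prior odds = 0.091/0.909 = 91/909.
False-positive rate = 1 − 0.94 = 0.06; likelihood ratio of a positive = 0.91/0.06 = 91/6.
Target odds: 0.95 ÷ 0.05 = 19.
Need (91/909) × (91/6)ⁿ ≥ 19, i.e. (91/6)ⁿ ≥ 17271/91.
(91/6)¹ = 91/6 falls short of 17271/91 but (91/6)² = 8281/36 reaches it, so n = 2.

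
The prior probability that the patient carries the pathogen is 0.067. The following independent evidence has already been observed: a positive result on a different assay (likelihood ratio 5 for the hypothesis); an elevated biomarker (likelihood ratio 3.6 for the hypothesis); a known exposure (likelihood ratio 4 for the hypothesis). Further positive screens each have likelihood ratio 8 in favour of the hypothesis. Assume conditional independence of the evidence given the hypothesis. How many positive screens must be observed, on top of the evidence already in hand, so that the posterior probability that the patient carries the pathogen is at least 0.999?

Prior odds = 0.067/0.933 = 67/933.
Combined Bayes factor of the evidence already in hand = 5 × 3.6 × 4 = 72.
Odds after that evidence = (67/933) × 72 = 1608/311.
Target odds = 0.999/0.001 = 999.
Need 8ⁿ ≥ 999 ÷ (1608/311) = 103563/536.
8² = 64 falls short of 103563/536 but 8³ = 512 reaches it, so n = 3.

3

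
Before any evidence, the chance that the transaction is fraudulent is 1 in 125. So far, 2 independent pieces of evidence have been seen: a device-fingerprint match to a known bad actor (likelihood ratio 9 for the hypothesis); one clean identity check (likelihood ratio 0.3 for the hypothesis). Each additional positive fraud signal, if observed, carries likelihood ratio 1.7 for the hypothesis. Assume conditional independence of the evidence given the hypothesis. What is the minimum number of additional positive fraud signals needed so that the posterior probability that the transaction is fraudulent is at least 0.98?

Prior odds = 0.008/0.992 = 1/124.
Combined Bayes factor of the evidence already in hand = 9 × 0.3 = 2.7.
Odds after that evidence = (1/124) × 2.7 = 27/1240.
Target odds = 0.98/0.02 = 49.
Need 1.7ⁿ ≥ 49 ÷ (27/1240) = 60760/27.
1.7¹⁴ ≈1683.78 falls short of 60760/27 but 1.7¹⁵ ≈2862.42 reaches it, so n = 15.

15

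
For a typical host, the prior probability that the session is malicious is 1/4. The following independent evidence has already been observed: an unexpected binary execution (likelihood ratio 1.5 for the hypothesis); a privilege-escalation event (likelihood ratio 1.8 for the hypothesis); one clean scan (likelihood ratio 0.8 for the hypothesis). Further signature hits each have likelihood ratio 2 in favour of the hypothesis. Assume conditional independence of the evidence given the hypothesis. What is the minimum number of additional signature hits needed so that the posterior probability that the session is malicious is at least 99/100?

8

Prior odds = 0.25/0.75 = 1/3.
Combined Bayes factor of the evidence already in hand = 1.5 × 1.8 × 0.8 = 2.16.
Odds after that evidence = (1/3) × 2.16 = 0.72.
Target odds = 0.99/0.01 = 99.
Need 2ⁿ ≥ 99 ÷ 0.72 = 137.5.
2⁷ = 128 falls short of 137.5 but 2⁸ = 256 reaches it, so n = 8.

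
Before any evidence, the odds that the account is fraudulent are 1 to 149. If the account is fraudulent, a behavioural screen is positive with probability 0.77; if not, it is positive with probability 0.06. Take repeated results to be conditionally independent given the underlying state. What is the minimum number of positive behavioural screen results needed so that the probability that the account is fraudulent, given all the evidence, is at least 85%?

3

Prior odds = 1/149.
Likelihood ratio of a positive = 0.77/0.06 = 77/6.
Target posterior odds = 0.85/0.15 = 17/3.
Require (77/6)ⁿ ≥ 17/3 ÷ (1/149) = 2533/3.
(77/6)² = 5929/36 falls short of 2533/3 but (77/6)³ = 456533/216 reaches it, so n = 3.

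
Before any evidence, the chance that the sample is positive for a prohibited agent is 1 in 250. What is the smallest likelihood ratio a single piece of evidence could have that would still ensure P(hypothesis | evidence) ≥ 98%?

Prior odds = 0.004/0.996 = 1/249.
Target odds = 0.98/0.02 = 49.
Required Bayes factor = 49 ÷ (1/249) = 12201.

12201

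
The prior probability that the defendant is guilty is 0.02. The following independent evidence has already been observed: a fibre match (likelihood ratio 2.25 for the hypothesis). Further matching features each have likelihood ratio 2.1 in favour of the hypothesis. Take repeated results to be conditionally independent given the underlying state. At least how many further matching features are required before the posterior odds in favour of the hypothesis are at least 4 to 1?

7

Prior odds = 0.02/0.98 = 1/49.
Bayes factor of the evidence already in hand = 2.25.
Odds after that evidence = (1/49) × 2.25 = 9/196.
Target odds = 4.
Need 2.1ⁿ ≥ 4 ÷ (9/196) = 784/9.
2.1⁶ = 85766121/1000000 falls short of 784/9 but 2.1⁷ ≈180.109 reaches it, so n = 7.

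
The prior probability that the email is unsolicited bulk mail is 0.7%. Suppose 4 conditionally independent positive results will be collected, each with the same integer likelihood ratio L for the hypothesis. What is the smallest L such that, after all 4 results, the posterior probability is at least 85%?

6

Prior odds = 0.007/0.993 = 7/993.
Target odds = 0.85/0.15 = 17/3.
Need L⁴ ≥ 17/3 ÷ (7/993) = 5627/7.
5⁴ = 625 < 5627/7 ≤ 1296 = 6⁴, so L = 6.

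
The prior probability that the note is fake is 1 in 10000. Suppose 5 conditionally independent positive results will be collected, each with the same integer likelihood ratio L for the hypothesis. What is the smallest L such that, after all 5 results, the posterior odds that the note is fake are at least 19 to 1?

12

Prior odds = 0.0001/0.9999 = 1/9999.
Target odds = 19.
Need L⁵ ≥ 19 ÷ (1/9999) = 189981.
11⁵ = 161051 < 189981 ≤ 248832 = 12⁵, so L = 12.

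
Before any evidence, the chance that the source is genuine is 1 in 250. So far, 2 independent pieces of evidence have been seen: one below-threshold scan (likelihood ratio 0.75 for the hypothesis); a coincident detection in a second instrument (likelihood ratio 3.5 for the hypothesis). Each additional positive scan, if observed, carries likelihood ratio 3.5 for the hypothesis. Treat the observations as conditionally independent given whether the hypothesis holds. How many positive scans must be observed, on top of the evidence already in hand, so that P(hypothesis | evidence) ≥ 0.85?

6

Prior odds = 0.004/0.996 = 1/249.
Combined Bayes factor of the evidence already in hand = 0.75 × 3.5 = 2.625.
Odds after that evidence = (1/249) × 2.625 = 7/664.
Target odds = 0.85/0.15 = 17/3.
Need 3.5ⁿ ≥ 17/3 ÷ (7/664) = 11288/21.
3.5⁵ = 525.21875 falls short of 11288/21 but 3.5⁶ = 1838.265625 reaches it, so n = 6.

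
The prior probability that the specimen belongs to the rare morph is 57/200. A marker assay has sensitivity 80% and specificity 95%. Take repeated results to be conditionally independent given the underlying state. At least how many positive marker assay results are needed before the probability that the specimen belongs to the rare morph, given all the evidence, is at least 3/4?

1

Prior odds = 0.285/0.715 = 57/143.
False-positive rate = 1 − 0.95 = 0.05; likelihood ratio of a positive = 0.8/0.05 = 16.
Target odds: 0.75 ÷ 0.25 = 3.
Require 16ⁿ ≥ 3 ÷ (57/143) = 143/19.
16¹ = 16, which meets the required 143/19; so n = 1.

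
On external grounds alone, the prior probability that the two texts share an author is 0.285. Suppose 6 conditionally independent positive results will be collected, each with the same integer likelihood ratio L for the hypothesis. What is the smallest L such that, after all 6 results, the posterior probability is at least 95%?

Prior odds = 0.285/0.715 = 57/143.
Target odds = 0.95/0.05 = 19.
Need L⁶ ≥ 19 ÷ (57/143) = 143/3.
1⁶ = 1 < 143/3 ≤ 64 = 2⁶, so L = 2.

2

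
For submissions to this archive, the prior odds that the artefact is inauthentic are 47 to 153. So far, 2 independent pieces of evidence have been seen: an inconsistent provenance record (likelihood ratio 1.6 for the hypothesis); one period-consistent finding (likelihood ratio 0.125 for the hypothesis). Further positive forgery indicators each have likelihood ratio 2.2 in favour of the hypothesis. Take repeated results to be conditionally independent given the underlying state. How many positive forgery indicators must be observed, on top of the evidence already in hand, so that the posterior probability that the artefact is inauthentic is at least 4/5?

6

Prior odds = 47/153.
Combined Bayes factor of the evidence already in hand = 1.6 × 0.125 = 0.2.
Odds after that evidence = (47/153) × 0.2 = 47/765.
Target odds = 0.8/0.2 = 4.
Need 2.2ⁿ ≥ 4 ÷ (47/765) = 3060/47.
2.2⁵ = 51.53632 falls short of 3060/47 but 2.2⁶ = 1771561/15625 reaches it, so n = 6.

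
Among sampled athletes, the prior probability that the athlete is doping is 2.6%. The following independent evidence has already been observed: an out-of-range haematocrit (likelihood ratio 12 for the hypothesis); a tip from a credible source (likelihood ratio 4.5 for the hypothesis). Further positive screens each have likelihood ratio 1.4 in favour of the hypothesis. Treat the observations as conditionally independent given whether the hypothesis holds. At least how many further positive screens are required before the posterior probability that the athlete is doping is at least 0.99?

Prior odds = 0.026/0.974 = 13/487.
Combined Bayes factor of the evidence already in hand = 12 × 4.5 = 54.
Odds after that evidence = (13/487) × 54 = 702/487.
Target odds = 0.99/0.01 = 99.
Need 1.4ⁿ ≥ 99 ÷ (702/487) = 5357/78.
1.4¹² ≈56.6939 falls short of 5357/78 but 1.4¹³ ≈79.3715 reaches it, so n = 13.

13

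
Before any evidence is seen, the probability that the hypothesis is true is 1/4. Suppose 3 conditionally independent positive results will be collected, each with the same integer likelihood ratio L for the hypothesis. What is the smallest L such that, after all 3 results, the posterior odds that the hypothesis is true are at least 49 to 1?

Prior odds = 0.25/0.75 = 1/3.
Target odds = 49.
Need L³ ≥ 49 ÷ (1/3) = 147.
5³ = 125 < 147 ≤ 216 = 6³, so L = 6.

6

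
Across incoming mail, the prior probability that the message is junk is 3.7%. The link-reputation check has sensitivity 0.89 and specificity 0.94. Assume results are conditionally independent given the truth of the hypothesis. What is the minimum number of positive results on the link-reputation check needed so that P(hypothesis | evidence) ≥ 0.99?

3

Prior odds = 0.037/0.963 = 37/963.
False-positive rate = 1 − 0.94 = 0.06; likelihood ratio of a positive = 0.89/0.06 = 89/6.
Target posterior odds = 0.99/0.01 = 99.
Need (37/963) × (89/6)ⁿ ≥ 99, i.e. (89/6)ⁿ ≥ 95337/37.
(89/6)² = 7921/36 falls short of 95337/37 but (89/6)³ = 704969/216 reaches it, so n = 3.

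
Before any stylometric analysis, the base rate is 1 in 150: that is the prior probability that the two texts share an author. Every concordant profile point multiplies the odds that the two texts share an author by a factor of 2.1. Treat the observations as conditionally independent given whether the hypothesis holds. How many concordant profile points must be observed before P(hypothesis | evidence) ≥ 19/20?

11

Prior odds = (1/150)/(149/150) = 1/149.
Likelihood ratio per concordant profile point = 2.1.
Target odds: 0.95 ÷ 0.05 = 19.
Require 2.1ⁿ ≥ 19 ÷ (1/149) = 2831.
2.1¹⁰ ≈1667.99 falls short of 2831 but 2.1¹¹ ≈3502.78 reaches it, so n = 11.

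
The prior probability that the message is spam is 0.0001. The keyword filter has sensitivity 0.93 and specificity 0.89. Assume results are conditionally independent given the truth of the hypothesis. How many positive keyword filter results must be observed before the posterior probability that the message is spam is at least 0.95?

6

Prior odds: 0.0001 ÷ 0.9999 = 1/9999.
False-positive rate = 1 − 0.89 = 0.11; likelihood ratio of a positive = 0.93/0.11 = 93/11.
Target posterior odds = 0.95/0.05 = 19.
Require (93/11)ⁿ ≥ 19 ÷ (1/9999) = 189981.
(93/11)⁵ ≈43196.8 falls short of 189981 but (93/11)⁶ ≈365209 reaches it, so n = 6.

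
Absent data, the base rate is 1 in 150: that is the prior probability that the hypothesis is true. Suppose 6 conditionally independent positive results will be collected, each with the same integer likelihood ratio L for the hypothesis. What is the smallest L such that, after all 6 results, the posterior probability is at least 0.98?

Prior odds = (1/150)/(149/150) = 1/149.
Target odds = 0.98/0.02 = 49.
Need L⁶ ≥ 49 ÷ (1/149) = 7301.
4⁶ = 4096 < 7301 ≤ 15625 = 5⁶, so L = 5.

5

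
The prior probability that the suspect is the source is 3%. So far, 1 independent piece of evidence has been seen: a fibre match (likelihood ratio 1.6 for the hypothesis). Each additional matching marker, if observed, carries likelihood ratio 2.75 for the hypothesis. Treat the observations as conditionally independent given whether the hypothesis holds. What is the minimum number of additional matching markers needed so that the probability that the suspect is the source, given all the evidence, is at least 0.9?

Prior odds = 0.03/0.97 = 3/97.
Bayes factor of the evidence already in hand = 1.6.
Odds after that evidence = (3/97) × 1.6 = 24/485.
Target odds = 0.9/0.1 = 9.
Need 2.75ⁿ ≥ 9 ÷ (24/485) = 181.875.
2.75⁵ = 161051/1024 falls short of 181.875 but 2.75⁶ = 1771561/4096 reaches it, so n = 6.

6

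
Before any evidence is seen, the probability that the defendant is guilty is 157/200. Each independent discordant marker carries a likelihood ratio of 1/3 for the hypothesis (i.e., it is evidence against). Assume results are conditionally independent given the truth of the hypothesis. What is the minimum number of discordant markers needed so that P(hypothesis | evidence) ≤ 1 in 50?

5

Prior odds = 0.785/0.215 = 157/43.
Likelihood ratio per discordant marker = 1/3.
Target odds: 0.02 ÷ 0.98 = 1/49.
Need (157/43) × (1/3)ⁿ ≤ 1/49, i.e. (1/3)ⁿ ≤ 43/7693.
(1/3)⁴ = 1/81 is still above 43/7693 but (1/3)⁵ = 1/243 is at or below it, so n = 5.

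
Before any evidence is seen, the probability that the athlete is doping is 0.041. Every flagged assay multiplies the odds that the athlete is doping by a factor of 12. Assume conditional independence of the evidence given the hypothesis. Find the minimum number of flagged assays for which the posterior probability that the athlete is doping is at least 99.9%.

Prior odds: 0.041 ÷ 0.959 = 41/959.
Likelihood ratio per flagged assay = 12.
Target odds: 0.999 ÷ 0.001 = 999.
Need (41/959) × 12ⁿ ≥ 999, i.e. 12ⁿ ≥ 958041/41.
12⁴ = 20736 falls short of 958041/41 but 12⁵ = 248832 reaches it, so n = 5.

5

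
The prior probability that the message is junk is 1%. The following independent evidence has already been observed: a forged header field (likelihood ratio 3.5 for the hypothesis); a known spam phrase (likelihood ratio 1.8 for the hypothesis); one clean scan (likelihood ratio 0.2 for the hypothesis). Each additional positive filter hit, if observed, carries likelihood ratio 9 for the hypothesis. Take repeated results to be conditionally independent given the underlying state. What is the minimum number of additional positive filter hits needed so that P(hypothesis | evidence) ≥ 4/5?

Prior odds = 0.01/0.99 = 1/99.
Combined Bayes factor of the evidence already in hand = 3.5 × 1.8 × 0.2 = 1.26.
Odds after that evidence = (1/99) × 1.26 = 7/550.
Target odds = 0.8/0.2 = 4.
Need 9ⁿ ≥ 4 ÷ (7/550) = 2200/7.
9² = 81 falls short of 2200/7 but 9³ = 729 reaches it, so n = 3.

3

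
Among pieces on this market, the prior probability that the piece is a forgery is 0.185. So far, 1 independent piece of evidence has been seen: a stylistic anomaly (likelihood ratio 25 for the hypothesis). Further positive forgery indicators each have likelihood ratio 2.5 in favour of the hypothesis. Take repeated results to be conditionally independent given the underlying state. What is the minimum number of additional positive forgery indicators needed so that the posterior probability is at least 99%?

4

Prior odds = 0.185/0.815 = 37/163.
Bayes factor of the evidence already in hand = 25.
Odds after that evidence = (37/163) × 25 = 925/163.
Target odds = 0.99/0.01 = 99.
Need 2.5ⁿ ≥ 99 ÷ (925/163) = 16137/925.
2.5³ = 15.625 falls short of 16137/925 but 2.5⁴ = 39.0625 reaches it, so n = 4.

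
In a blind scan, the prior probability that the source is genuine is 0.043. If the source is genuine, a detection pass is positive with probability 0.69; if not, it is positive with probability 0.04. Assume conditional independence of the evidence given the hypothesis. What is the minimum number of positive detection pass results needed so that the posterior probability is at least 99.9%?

4

Prior odds = 0.043/0.957 = 43/957.
Likelihood ratio of a positive = 0.69/0.04 = 17.25.
Target odds: 0.999 ÷ 0.001 = 999.
Require 17.25ⁿ ≥ 999 ÷ (43/957) = 956043/43.
17.25³ = 5132.953125 falls short of 956043/43 but 17.25⁴ = 22667121/256 reaches it, so n = 4.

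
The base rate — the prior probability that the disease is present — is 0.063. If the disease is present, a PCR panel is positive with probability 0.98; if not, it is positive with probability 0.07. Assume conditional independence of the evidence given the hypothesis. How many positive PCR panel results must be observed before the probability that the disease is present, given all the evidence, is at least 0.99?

Prior odds = 0.063/0.937 = 63/937.
Likelihood ratio of a positive = 0.98/0.07 = 14.
Target posterior odds = 0.99/0.01 = 99.
Need (63/937) × 14ⁿ ≥ 99, i.e. 14ⁿ ≥ 10307/7.
14² = 196 falls short of 10307/7 but 14³ = 2744 reaches it, so n = 3.

3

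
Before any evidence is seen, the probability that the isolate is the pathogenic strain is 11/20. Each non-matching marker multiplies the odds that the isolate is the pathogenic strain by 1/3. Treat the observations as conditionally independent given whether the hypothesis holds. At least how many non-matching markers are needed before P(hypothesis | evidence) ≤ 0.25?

2

Prior odds: 0.55 ÷ 0.45 = 11/9.
Likelihood ratio per non-matching marker = 1/3.
Target posterior odds = 0.25/0.75 = 1/3.
Require (1/3)ⁿ ≤ 1/3 ÷ (11/9) = 3/11.
(1/3)¹ = 1/3 is still above 3/11 but (1/3)² = 1/9 is at or below it, so n = 2.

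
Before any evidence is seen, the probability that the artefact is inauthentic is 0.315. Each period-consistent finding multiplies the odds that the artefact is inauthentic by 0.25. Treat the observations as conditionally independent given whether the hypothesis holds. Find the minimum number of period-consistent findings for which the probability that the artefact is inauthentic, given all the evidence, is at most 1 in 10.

Prior odds = 0.315/0.685 = 63/137.
Likelihood ratio per period-consistent finding = 0.25.
Target posterior odds = 0.1/0.9 = 1/9.
Require 0.25ⁿ ≤ 1/9 ÷ (63/137) = 137/567.
0.25¹ = 0.25 is still above 137/567 but 0.25² = 0.0625 is at or below it, so n = 2.

2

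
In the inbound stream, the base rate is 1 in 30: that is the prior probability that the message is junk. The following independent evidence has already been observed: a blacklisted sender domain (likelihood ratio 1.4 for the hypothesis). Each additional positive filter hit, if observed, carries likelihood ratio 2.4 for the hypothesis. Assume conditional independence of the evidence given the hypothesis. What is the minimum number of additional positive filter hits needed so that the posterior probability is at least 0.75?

Prior odds = (1/30)/(29/30) = 1/29.
Bayes factor of the evidence already in hand = 1.4.
Odds after that evidence = (1/29) × 1.4 = 7/145.
Target odds = 0.75/0.25 = 3.
Need 2.4ⁿ ≥ 3 ÷ (7/145) = 435/7.
2.4⁴ = 33.1776 falls short of 435/7 but 2.4⁵ = 79.62624 reaches it, so n = 5.

5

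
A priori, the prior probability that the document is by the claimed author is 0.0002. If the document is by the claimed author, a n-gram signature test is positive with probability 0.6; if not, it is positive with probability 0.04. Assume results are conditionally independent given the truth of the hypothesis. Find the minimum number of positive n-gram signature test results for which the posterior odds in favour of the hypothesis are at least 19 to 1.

Prior odds: 0.0002 ÷ 0.9998 = 1/4999.
Likelihood ratio of a positive = 0.6/0.04 = 15.
Target odds = 19.
Require 15ⁿ ≥ 19 ÷ (1/4999) = 94981.
15⁴ = 50625 falls short of 94981 but 15⁵ = 759375 reaches it, so n = 5.

5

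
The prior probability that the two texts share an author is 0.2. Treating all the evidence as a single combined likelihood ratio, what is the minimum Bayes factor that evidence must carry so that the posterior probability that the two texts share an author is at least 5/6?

20

Prior odds = 0.2/0.8 = 0.25.
Target odds = (5/6)/(1/6) = 5.
Required Bayes factor = 5 ÷ 0.25 = 20.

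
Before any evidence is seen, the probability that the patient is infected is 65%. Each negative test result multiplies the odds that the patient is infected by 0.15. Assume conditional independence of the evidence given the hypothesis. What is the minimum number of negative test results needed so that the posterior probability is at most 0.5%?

4

Prior odds = 0.65/0.35 = 13/7.
Likelihood ratio per negative test result = 0.15.
Target odds: 0.005 ÷ 0.995 = 1/199.
Need (13/7) × 0.15ⁿ ≤ 1/199, i.e. 0.15ⁿ ≤ 7/2587.
0.15³ = 0.003375 is still above 7/2587 but 0.15⁴ = 81/160000 is at or below it, so n = 4.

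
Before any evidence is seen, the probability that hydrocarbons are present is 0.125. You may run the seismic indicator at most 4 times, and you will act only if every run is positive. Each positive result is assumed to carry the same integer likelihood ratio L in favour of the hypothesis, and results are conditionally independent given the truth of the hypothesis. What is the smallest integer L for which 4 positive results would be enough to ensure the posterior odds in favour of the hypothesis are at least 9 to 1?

Prior odds = 0.125/0.875 = 1/7.
Target odds = 9.
Need L⁴ ≥ 9 ÷ (1/7) = 63.
2⁴ = 16 < 63 ≤ 81 = 3⁴, so L = 3.

3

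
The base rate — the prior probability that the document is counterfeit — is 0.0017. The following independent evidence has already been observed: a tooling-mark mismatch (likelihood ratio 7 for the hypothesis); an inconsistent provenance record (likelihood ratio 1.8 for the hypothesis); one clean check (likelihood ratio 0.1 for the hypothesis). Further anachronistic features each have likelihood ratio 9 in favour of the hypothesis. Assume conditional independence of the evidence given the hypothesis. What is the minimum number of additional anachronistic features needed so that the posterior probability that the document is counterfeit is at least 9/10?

Prior odds = 0.0017/0.9983 = 17/9983.
Combined Bayes factor of the evidence already in hand = 7 × 1.8 × 0.1 = 1.26.
Odds after that evidence = (17/9983) × 1.26 = 1071/499150.
Target odds = 0.9/0.1 = 9.
Need 9ⁿ ≥ 9 ÷ (1071/499150) = 499150/119.
9³ = 729 falls short of 499150/119 but 9⁴ = 6561 reaches it, so n = 4.

4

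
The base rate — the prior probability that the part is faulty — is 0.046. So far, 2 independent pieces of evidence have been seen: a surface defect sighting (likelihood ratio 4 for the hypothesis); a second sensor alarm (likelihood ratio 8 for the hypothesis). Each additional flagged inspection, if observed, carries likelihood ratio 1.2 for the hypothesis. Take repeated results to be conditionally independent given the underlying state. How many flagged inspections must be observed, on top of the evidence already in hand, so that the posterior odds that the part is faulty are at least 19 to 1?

14

Prior odds = 0.046/0.954 = 23/477.
Combined Bayes factor of the evidence already in hand = 4 × 8 = 32.
Odds after that evidence = (23/477) × 32 = 736/477.
Target odds = 19.
Need 1.2ⁿ ≥ 19 ÷ (736/477) = 9063/736.
1.2¹³ ≈10.6993 falls short of 9063/736 but 1.2¹⁴ ≈12.8392 reaches it, so n = 14.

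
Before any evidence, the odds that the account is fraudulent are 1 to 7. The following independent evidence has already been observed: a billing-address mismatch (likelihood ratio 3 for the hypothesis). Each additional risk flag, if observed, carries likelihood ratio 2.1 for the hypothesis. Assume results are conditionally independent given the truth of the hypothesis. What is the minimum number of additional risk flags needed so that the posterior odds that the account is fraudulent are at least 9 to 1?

5

Prior odds = 1/7.
Bayes factor of the evidence already in hand = 3.
Odds after that evidence = (1/7) × 3 = 3/7.
Target odds = 9.
Need 2.1ⁿ ≥ 9 ÷ (3/7) = 21.
2.1⁴ = 19.4481 falls short of 21 but 2.1⁵ = 4084101/100000 reaches it, so n = 5.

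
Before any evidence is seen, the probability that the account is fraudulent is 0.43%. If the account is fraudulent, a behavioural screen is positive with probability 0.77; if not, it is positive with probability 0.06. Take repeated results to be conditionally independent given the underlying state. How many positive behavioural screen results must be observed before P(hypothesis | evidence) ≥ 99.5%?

5

Prior odds = 0.0043/0.9957 = 43/9957.
Likelihood ratio of a positive = 0.77/0.06 = 77/6.
Target odds: 0.995 ÷ 0.005 = 199.
Require (77/6)ⁿ ≥ 199 ÷ (43/9957) = 1981443/43.
(77/6)⁴ = 35153041/1296 falls short of 1981443/43 but (77/6)⁵ ≈348095 reaches it, so n = 5.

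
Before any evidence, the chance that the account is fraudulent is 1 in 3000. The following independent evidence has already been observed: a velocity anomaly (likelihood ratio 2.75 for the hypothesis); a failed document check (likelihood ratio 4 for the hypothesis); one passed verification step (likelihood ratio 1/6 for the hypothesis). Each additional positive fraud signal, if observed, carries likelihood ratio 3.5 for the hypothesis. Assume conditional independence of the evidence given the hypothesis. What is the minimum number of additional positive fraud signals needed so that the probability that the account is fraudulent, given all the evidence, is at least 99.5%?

11

Prior odds = (1/3000)/(2999/3000) = 1/2999.
Combined Bayes factor of the evidence already in hand = 2.75 × 4 × (1/6) = 11/6.
Odds after that evidence = (1/2999) × 11/6 = 11/17994.
Target odds = 0.995/0.005 = 199.
Need 3.5ⁿ ≥ 199 ÷ (11/17994) = 3580806/11.
3.5¹⁰ = 282475249/1024 falls short of 3580806/11 but 3.5¹¹ ≈965492 reaches it, so n = 11.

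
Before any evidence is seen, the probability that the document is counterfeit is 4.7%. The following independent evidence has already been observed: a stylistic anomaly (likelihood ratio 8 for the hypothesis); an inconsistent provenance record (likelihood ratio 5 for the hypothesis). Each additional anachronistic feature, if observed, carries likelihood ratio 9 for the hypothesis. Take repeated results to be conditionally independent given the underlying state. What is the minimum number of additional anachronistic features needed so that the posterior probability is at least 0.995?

3

Prior odds = 0.047/0.953 = 47/953.
Combined Bayes factor of the evidence already in hand = 8 × 5 = 40.
Odds after that evidence = (47/953) × 40 = 1880/953.
Target odds = 0.995/0.005 = 199.
Need 9ⁿ ≥ 199 ÷ (1880/953) = 189647/1880.
9² = 81 falls short of 189647/1880 but 9³ = 729 reaches it, so n = 3.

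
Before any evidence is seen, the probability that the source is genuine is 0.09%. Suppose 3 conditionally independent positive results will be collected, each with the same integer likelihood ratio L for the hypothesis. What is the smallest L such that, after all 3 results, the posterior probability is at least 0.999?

Prior odds = 0.0009/0.9991 = 9/9991.
Target odds = 0.999/0.001 = 999.
Need L³ ≥ 999 ÷ (9/9991) = 1109001.
103³ = 1092727 < 1109001 ≤ 1124864 = 104³, so L = 104.

104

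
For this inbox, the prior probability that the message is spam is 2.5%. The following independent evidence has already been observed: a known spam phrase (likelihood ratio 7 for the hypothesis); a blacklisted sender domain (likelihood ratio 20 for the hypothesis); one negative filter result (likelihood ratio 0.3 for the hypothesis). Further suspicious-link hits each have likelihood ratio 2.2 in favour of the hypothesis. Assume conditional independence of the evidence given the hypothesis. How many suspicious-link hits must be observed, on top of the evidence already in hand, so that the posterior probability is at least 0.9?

3

Prior odds = 0.025/0.975 = 1/39.
Combined Bayes factor of the evidence already in hand = 7 × 20 × 0.3 = 42.
Odds after that evidence = (1/39) × 42 = 14/13.
Target odds = 0.9/0.1 = 9.
Need 2.2ⁿ ≥ 9 ÷ (14/13) = 117/14.
2.2² = 4.84 falls short of 117/14 but 2.2³ = 10.648 reaches it, so n = 3.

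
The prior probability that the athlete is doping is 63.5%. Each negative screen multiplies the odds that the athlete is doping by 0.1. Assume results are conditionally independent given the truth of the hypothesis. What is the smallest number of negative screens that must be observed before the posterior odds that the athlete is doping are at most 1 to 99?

Prior odds = 0.635/0.365 = 127/73.
Likelihood ratio per negative screen = 0.1.
Target odds = 1/99.
Need (127/73) × 0.1ⁿ ≤ 1/99, i.e. 0.1ⁿ ≤ 73/12573.
0.1² = 0.01 is still above 73/12573 but 0.1³ = 0.001 is at or below it, so n = 3.

3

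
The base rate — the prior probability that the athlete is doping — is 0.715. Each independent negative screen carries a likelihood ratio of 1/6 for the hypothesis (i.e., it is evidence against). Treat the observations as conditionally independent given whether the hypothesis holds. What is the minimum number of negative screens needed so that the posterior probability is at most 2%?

Prior odds = 0.715/0.285 = 143/57.
Likelihood ratio per negative screen = 1/6.
Target odds: 0.02 ÷ 0.98 = 1/49.
Need (143/57) × (1/6)ⁿ ≤ 1/49, i.e. (1/6)ⁿ ≤ 57/7007.
(1/6)² = 1/36 is still above 57/7007 but (1/6)³ = 1/216 is at or below it, so n = 3.

3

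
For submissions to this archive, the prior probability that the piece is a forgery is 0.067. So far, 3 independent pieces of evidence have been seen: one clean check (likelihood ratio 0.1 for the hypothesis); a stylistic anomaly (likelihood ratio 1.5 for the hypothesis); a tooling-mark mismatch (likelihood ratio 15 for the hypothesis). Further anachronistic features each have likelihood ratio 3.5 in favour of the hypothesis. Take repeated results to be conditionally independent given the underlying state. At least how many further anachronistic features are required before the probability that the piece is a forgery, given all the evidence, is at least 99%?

6

Prior odds = 0.067/0.933 = 67/933.
Combined Bayes factor of the evidence already in hand = 0.1 × 1.5 × 15 = 2.25.
Odds after that evidence = (67/933) × 2.25 = 201/1244.
Target odds = 0.99/0.01 = 99.
Need 3.5ⁿ ≥ 99 ÷ (201/1244) = 41052/67.
3.5⁵ = 525.21875 falls short of 41052/67 but 3.5⁶ = 1838.265625 reaches it, so n = 6.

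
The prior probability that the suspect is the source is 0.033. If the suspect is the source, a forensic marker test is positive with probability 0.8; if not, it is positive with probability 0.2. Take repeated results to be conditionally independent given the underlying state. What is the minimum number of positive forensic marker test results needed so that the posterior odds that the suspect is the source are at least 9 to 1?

5

Prior odds = 0.033/0.967 = 33/967.
Likelihood ratio of a positive = 0.8/0.2 = 4.
Target odds = 9.
Need (33/967) × 4ⁿ ≥ 9, i.e. 4ⁿ ≥ 2901/11.
4⁴ = 256 falls short of 2901/11 but 4⁵ = 1024 reaches it, so n = 5.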